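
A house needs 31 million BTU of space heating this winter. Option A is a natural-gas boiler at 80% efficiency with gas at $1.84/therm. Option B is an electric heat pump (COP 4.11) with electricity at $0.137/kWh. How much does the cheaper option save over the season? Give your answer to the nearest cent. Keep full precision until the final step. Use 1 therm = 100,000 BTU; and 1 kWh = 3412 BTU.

$410.15

Heat load = 31 × 10⁶ BTU = 31,000,000 BTU
Gas: input = 31,000,000 / 0.80 = 38,750,000 BTU = 387.5 therm → 387.5 × $1.84 = $713.00
Heat pump: 31,000,000 BTU / 3412 = 9,086 kWh heat; / 4.11 = 2,211 kWh in → × $0.137 = $302.85
Difference = |$713.00 − $302.85| = $410.15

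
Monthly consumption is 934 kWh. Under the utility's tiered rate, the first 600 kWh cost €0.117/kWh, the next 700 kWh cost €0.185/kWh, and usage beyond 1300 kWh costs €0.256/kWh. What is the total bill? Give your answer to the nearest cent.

€131.99

First 600 kWh × €0.117 = €70.20
Next 334 kWh × €0.185 = €61.79
Remaining tier: 0 kWh (not reached)
Total = €131.99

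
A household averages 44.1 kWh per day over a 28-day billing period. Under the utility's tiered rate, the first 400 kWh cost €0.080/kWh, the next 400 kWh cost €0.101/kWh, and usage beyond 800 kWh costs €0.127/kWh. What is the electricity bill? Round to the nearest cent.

Usage = 44.1 kWh/day × 28 days = 1234.8 kWh
First 400 kWh × €0.080 = €32.00
Next 400 kWh × €0.101 = €40.40
Remaining 434.8 kWh × €0.127 = €55.22
Total = €127.62

€127.62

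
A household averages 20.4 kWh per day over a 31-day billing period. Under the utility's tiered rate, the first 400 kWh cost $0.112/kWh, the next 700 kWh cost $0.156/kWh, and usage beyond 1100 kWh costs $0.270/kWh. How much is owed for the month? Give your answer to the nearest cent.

$81.05

Usage = 20.4 kWh/day × 31 days = 632.4 kWh
First 400 kWh × $0.112 = $44.80
Next 232.4 kWh × $0.156 = $36.25
Remaining tier: 0 kWh (not reached)
Total = $81.05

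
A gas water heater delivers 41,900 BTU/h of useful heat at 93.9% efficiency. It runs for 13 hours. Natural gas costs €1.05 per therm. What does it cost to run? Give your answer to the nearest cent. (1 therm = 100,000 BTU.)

Heat delivered = 41,900 BTU/h × 13 h = 544,700 BTU
Gas input = 544,700 / 0.939 = 580,085 BTU
= 580,085 / 100,000 = 5.801 therm
Cost = 5.801 × €1.05/therm = €6.09

€6.09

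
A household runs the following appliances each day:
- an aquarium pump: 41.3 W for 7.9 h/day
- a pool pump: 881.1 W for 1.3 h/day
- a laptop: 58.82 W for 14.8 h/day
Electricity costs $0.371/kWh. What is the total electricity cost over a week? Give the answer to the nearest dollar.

aquarium pump: 41.3 W × 7.9 h × 7 d = 2,284 Wh = 2.284 kWh
pool pump: 881.1 W × 1.3 h × 7 d = 8,018 Wh = 8.018 kWh
laptop: 58.82 W × 14.8 h × 7 d = 6,094 Wh = 6.094 kWh
Total energy = 2.284 + 8.018 + 6.094 = 16.4 kWh
Cost = 16.4 kWh × $0.371 = $6.08 ≈ $6

$6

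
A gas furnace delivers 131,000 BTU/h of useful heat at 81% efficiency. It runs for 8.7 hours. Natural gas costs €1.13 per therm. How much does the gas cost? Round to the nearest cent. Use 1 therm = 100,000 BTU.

€15.90

Heat delivered = 131,000 BTU/h × 8.7 h = 1,139,700 BTU
Gas input = 1,139,700 / 0.81 = 1,407,037 BTU
= 1,407,037 / 100,000 = 14.07 therm
Cost = 14.07 × €1.13/therm = €15.90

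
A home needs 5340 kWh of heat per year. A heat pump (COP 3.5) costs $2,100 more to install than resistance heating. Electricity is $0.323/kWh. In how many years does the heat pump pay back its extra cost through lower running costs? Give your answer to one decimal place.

Resistance: 5340 kWh × $0.323 = $1,724.82/yr
Heat pump: 5340 / 3.5 = 1526 kWh in → × $0.323 = $492.81/yr
Annual savings = $1,232.01
Payback = $2,100 / $1,232.01 = 1.7 years

1.7 years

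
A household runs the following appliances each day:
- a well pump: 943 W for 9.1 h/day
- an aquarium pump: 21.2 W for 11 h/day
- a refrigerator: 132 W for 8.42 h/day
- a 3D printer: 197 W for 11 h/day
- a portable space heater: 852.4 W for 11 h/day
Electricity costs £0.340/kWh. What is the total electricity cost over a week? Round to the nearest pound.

well pump: 943 W × 9.1 h × 7 d = 60,069 Wh = 60.07 kWh
aquarium pump: 21.2 W × 11 h × 7 d = 1,632 Wh = 1.632 kWh
refrigerator: 132 W × 8.42 h × 7 d = 7,780 Wh = 7.78 kWh
3D printer: 197 W × 11 h × 7 d = 15,169 Wh = 15.17 kWh
portable space heater: 852.4 W × 11 h × 7 d = 65,635 Wh = 65.63 kWh
Total energy = 60.07 + 1.632 + 7.78 + 15.17 + 65.63 = 150.3 kWh
Cost = 150.3 kWh × £0.340 = £51.10 ≈ £51

£51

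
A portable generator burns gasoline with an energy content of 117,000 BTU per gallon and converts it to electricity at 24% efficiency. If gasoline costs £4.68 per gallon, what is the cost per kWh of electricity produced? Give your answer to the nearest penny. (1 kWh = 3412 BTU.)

Electrical output per gallon = 117,000 BTU × 0.24 / 3412 BTU/kWh = 8.23 kWh
Cost per kWh = £4.68 / 8.23 kWh = £0.569

£0.57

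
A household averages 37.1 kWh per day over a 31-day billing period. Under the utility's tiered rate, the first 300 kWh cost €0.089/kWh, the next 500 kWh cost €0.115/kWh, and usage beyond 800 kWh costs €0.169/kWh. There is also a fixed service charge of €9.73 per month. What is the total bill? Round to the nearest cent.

€153.10

Usage = 37.1 kWh/day × 31 days = 1150.1 kWh
First 300 kWh × €0.089 = €26.70
Next 500 kWh × €0.115 = €57.50
Remaining 350.1 kWh × €0.169 = €59.17
Energy charge = €143.37; + service €9.73 = €153.10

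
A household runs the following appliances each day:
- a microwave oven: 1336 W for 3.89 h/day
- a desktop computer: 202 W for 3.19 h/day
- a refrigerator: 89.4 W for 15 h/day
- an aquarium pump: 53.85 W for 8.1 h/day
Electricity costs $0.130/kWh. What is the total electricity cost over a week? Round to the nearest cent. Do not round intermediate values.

microwave oven: 1336 W × 3.89 h × 7 d = 36,379 Wh = 36.38 kWh
desktop computer: 202 W × 3.19 h × 7 d = 4,511 Wh = 4.511 kWh
refrigerator: 89.4 W × 15 h × 7 d = 9,387 Wh = 9.387 kWh
aquarium pump: 53.85 W × 8.1 h × 7 d = 3,053 Wh = 3.053 kWh
Total energy = 36.38 + 4.511 + 9.387 + 3.053 = 53.33 kWh
Cost = 53.33 kWh × $0.130 = $6.93

$6.93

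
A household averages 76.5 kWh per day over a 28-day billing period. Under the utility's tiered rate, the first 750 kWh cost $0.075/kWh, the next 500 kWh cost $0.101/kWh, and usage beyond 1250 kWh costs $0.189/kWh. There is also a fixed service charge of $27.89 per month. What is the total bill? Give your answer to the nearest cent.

$303.23

Usage = 76.5 kWh/day × 28 days = 2142 kWh
First 750 kWh × $0.075 = $56.25
Next 500 kWh × $0.101 = $50.50
Remaining 892 kWh × $0.189 = $168.59
Energy charge = $275.34; + service $27.89 = $303.23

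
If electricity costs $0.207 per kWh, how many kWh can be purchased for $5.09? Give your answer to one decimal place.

24.6 kWh

$5.09 / $0.207 per kWh = 24.59 kWh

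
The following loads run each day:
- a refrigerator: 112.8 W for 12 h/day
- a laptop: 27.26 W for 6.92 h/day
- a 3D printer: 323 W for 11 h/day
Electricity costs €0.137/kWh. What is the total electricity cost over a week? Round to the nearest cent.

€4.89

refrigerator: 112.8 W × 12 h × 7 d = 9,475 Wh = 9.475 kWh
laptop: 27.26 W × 6.92 h × 7 d = 1,320 Wh = 1.32 kWh
3D printer: 323 W × 11 h × 7 d = 24,871 Wh = 24.87 kWh
Total energy = 9.475 + 1.32 + 24.87 = 35.67 kWh
Cost = 35.67 kWh × €0.137 = €4.89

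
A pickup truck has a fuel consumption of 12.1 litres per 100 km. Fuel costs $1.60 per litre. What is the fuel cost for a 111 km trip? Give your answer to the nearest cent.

Fuel = 12.1 L/100 km × 111 km / 100 = 13.43 L
Cost = 13.43 L × $1.60/L = $21.49

$21.49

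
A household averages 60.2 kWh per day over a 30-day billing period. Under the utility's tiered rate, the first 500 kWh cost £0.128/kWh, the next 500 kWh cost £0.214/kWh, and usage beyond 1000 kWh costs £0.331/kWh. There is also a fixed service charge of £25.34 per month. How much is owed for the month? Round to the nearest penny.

£463.13

Usage = 60.2 kWh/day × 30 days = 1806 kWh
First 500 kWh × £0.128 = £64.00
Next 500 kWh × £0.214 = £107.00
Remaining 806 kWh × £0.331 = £266.79
Energy charge = £437.79; + service £25.34 = £463.13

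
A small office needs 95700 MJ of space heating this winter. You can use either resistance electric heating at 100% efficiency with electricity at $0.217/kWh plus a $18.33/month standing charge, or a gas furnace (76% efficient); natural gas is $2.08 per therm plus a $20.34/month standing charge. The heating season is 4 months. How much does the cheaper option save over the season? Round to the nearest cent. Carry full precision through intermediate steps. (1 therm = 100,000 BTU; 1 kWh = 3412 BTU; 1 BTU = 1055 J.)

$3278.47

Heat load = 95700 MJ = 95,700,000,000 J / 1055 = 90,710,900 BTU
Gas: input = 90,710,900 / 0.76 = 119,356,448 BTU = 1,194 therm → 1,194 × $2.08 = $2,482.61; + 4 × $20.34 standing = $2,563.97
Electric: 90,710,900 BTU / 3412 = 26,590 kWh → × $0.217 = $5,769.13; + 4 × $18.33 standing = $5,842.45
Difference = |$2,563.97 − $5,842.45| = $3,278.47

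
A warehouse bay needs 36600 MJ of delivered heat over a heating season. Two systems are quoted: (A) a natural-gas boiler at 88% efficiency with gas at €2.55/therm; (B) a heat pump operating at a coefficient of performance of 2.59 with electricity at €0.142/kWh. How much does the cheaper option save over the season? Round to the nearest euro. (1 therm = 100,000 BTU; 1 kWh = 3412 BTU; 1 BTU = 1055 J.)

€448

Heat load = 36600 MJ = 36,600,000,000 J / 1055 = 34,691,943 BTU
Gas: input = 34,691,943 / 0.88 = 39,422,663 BTU = 394.2 therm → 394.2 × €2.55 = €1,005.28
Heat pump: 34,691,943 BTU / 3412 = 10,170 kWh heat; / 2.59 = 3,926 kWh in → × €0.142 = €557.45
Difference = |€1,005.28 − €557.45| = €447.82 ≈ €448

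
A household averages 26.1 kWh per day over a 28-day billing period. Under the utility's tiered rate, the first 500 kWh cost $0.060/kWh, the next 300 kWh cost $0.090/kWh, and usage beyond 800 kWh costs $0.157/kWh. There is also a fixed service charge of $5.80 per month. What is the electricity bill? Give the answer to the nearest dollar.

$57

Usage = 26.1 kWh/day × 28 days = 730.8 kWh
First 500 kWh × $0.060 = $30.00
Next 230.8 kWh × $0.090 = $20.77
Remaining tier: 0 kWh (not reached)
Energy charge = $50.77; + service $5.80 = $56.57 ≈ $57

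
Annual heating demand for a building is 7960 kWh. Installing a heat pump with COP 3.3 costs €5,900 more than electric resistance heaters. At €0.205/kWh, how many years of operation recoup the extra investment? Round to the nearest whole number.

5 years

Resistance: 7960 kWh × €0.205 = €1,631.80/yr
Heat pump: 7960 / 3.3 = 2412 kWh in → × €0.205 = €494.48/yr
Annual savings = €1,137.32
Payback = €5,900 / €1,137.32 = 5.19 years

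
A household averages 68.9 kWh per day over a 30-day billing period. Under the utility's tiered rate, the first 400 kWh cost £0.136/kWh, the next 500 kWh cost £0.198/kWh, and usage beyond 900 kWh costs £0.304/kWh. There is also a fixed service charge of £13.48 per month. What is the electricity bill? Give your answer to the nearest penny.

£521.65

Usage = 68.9 kWh/day × 30 days = 2067 kWh
First 400 kWh × £0.136 = £54.40
Next 500 kWh × £0.198 = £99.00
Remaining 1167 kWh × £0.304 = £354.77
Energy charge = £508.17; + service £13.48 = £521.65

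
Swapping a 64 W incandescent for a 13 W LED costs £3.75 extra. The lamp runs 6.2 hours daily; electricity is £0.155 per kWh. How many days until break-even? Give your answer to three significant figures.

Power saved = 64 − 13 = 51 W
Daily energy saved = 51 W × 6.2 h = 316.2 Wh = 0.3162 kWh
Daily savings = 0.3162 × £0.155 = £0.0490
Payback = £3.75 / £0.0490 per day = 76.51 days

76.5 days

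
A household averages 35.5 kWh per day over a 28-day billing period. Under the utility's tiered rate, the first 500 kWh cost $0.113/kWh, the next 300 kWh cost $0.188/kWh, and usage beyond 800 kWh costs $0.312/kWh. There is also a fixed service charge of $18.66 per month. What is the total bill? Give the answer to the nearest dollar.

$192

Usage = 35.5 kWh/day × 28 days = 994 kWh
First 500 kWh × $0.113 = $56.50
Next 300 kWh × $0.188 = $56.40
Remaining 194 kWh × $0.312 = $60.53
Energy charge = $173.43; + service $18.66 = $192.09 ≈ $192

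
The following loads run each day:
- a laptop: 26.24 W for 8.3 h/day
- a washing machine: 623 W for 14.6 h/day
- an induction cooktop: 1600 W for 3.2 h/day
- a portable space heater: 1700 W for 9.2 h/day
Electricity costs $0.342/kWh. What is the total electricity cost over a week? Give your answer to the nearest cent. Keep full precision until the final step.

laptop: 26.24 W × 8.3 h × 7 d = 1,525 Wh = 1.525 kWh
washing machine: 623 W × 14.6 h × 7 d = 63,671 Wh = 63.67 kWh
induction cooktop: 1600 W × 3.2 h × 7 d = 35,840 Wh = 35.84 kWh
portable space heater: 1700 W × 9.2 h × 7 d = 109,480 Wh = 109.5 kWh
Total energy = 1.525 + 63.67 + 35.84 + 109.5 = 210.5 kWh
Cost = 210.5 kWh × $0.342 = $72.00

$72.00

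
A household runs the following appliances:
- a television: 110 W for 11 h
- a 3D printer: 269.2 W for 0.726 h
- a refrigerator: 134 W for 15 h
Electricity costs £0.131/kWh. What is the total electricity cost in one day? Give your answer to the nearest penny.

£0.45

television: 110 W × 11 h = 1,210 Wh = 1.21 kWh
3D printer: 269.2 W × 0.726 h = 195 Wh = 0.1954 kWh
refrigerator: 134 W × 15 h = 2,010 Wh = 2.01 kWh
Total energy = 1.21 + 0.1954 + 2.01 = 3.415 kWh
Cost = 3.415 kWh × £0.131 = £0.45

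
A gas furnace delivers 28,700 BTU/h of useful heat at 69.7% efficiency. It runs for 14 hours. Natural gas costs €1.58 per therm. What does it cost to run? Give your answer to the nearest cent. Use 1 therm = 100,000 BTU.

€9.11

Heat delivered = 28,700 BTU/h × 14 h = 401,800 BTU
Gas input = 401,800 / 0.697 = 576,471 BTU
= 576,471 / 100,000 = 5.765 therm
Cost = 5.765 × €1.58/therm = €9.11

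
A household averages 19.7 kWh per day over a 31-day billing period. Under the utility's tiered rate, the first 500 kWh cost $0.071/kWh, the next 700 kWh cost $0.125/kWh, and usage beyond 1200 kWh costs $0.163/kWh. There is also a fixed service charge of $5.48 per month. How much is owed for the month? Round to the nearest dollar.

Usage = 19.7 kWh/day × 31 days = 610.7 kWh
First 500 kWh × $0.071 = $35.50
Next 110.7 kWh × $0.125 = $13.84
Remaining tier: 0 kWh (not reached)
Energy charge = $49.34; + service $5.48 = $54.82 ≈ $55

$55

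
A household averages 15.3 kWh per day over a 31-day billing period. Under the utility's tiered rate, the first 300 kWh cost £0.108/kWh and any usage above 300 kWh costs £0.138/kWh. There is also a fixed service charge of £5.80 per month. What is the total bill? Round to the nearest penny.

Usage = 15.3 kWh/day × 31 days = 474.3 kWh
First 300 kWh × £0.108 = £32.40
Remaining 174.3 kWh × £0.138 = £24.05
Energy charge = £56.45; + service £5.80 = £62.25

£62.25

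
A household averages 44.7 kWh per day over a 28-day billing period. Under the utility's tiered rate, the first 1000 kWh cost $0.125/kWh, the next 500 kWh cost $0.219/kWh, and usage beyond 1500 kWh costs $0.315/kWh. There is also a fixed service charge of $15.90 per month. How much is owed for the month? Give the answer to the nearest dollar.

$196

Usage = 44.7 kWh/day × 28 days = 1251.6 kWh
First 1000 kWh × $0.125 = $125.00
Next 251.6 kWh × $0.219 = $55.10
Remaining tier: 0 kWh (not reached)
Energy charge = $180.10; + service $15.90 = $196.00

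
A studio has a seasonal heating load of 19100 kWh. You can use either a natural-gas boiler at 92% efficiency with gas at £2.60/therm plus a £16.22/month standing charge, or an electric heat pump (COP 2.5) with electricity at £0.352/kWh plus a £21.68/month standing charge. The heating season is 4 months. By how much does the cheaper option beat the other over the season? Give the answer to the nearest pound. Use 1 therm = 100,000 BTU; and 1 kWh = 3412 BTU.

Heat load = 19100 kWh × 3412 = 65,169,200 BTU
Gas: input = 65,169,200 / 0.920 = 70,836,087 BTU = 708.4 therm → 708.4 × £2.60 = £1,841.74; + 4 × £16.22 standing = £1,906.62
Heat pump: 65,169,200 BTU / 3412 = 19,100 kWh heat; / 2.5 = 7,640 kWh in → × £0.352 = £2,689.28; + 4 × £21.68 standing = £2,776.00
Difference = |£1,906.62 − £2,776.00| = £869.38 ≈ £869

£869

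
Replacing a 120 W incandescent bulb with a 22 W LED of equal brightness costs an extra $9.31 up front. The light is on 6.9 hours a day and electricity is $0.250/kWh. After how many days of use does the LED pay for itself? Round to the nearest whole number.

55 days

Power saved = 120 − 22 = 98 W
Daily energy saved = 98 W × 6.9 h = 676.2 Wh = 0.6762 kWh
Daily savings = 0.6762 × $0.250 = $0.1691
Payback = $9.31 / $0.1691 per day = 55.07 days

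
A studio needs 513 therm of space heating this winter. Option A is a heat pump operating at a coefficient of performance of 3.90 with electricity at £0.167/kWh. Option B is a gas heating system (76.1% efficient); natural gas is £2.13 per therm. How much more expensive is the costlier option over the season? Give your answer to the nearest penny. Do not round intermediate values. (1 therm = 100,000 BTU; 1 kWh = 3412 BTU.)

Heat load = 513 therm × 100,000 = 51,300,000 BTU
Gas: input = 51,300,000 / 0.761 = 67,411,301 BTU = 674.1 therm → 674.1 × £2.13 = £1,435.86
Heat pump: 51,300,000 BTU / 3412 = 15,040 kWh heat; / 3.90 = 3,855 kWh in → × £0.167 = £643.81
Difference = |£1,435.86 − £643.81| = £792.05

£792.05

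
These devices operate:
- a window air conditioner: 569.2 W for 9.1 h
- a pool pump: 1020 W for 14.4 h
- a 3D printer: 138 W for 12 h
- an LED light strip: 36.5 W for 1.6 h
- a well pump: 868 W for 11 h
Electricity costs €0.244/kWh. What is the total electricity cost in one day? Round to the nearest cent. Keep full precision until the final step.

window air conditioner: 569.2 W × 9.1 h = 5,180 Wh = 5.18 kWh
pool pump: 1020 W × 14.4 h = 14,688 Wh = 14.69 kWh
3D printer: 138 W × 12 h = 1,656 Wh = 1.656 kWh
LED light strip: 36.5 W × 1.6 h = 58 Wh = 0.0584 kWh
well pump: 868 W × 11 h = 9,548 Wh = 9.548 kWh
Total energy = 5.18 + 14.69 + 1.656 + 0.0584 + 9.548 = 31.13 kWh
Cost = 31.13 kWh × €0.244 = €7.60

€7.60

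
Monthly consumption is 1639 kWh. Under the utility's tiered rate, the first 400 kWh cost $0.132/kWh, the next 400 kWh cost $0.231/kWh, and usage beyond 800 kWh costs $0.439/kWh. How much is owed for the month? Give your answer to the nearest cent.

$513.52

First 400 kWh × $0.132 = $52.80
Next 400 kWh × $0.231 = $92.40
Remaining 839 kWh × $0.439 = $368.32
Total = $513.52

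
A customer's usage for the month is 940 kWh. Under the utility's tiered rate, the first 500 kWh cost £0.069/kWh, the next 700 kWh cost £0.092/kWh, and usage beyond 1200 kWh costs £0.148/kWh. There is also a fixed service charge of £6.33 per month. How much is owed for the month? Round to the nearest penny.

£81.31

First 500 kWh × £0.069 = £34.50
Next 440 kWh × £0.092 = £40.48
Remaining tier: 0 kWh (not reached)
Energy charge = £74.98; + service £6.33 = £81.31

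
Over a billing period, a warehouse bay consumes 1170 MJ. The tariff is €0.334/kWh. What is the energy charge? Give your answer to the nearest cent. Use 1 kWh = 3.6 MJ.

€108.55

1170 MJ × (0.27778 kWh/MJ) = 325 kWh
Cost = 325 kWh × €0.334/kWh = €108.55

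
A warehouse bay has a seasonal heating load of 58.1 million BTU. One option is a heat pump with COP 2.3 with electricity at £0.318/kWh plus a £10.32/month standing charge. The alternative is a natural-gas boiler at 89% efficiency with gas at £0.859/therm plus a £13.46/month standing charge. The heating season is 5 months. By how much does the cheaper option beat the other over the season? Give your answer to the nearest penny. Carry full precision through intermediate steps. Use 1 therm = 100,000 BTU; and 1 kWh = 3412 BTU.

£1777.86

Heat load = 58.1 × 10⁶ BTU = 58,100,000 BTU
Gas: input = 58,100,000 / 0.89 = 65,280,899 BTU = 652.8 therm → 652.8 × £0.859 = £560.76; + 5 × £13.46 standing = £628.06
Heat pump: 58,100,000 BTU / 3412 = 17,030 kWh heat; / 2.3 = 7,404 kWh in → × £0.318 = £2,354.32; + 5 × £10.32 standing = £2,405.92
Difference = |£628.06 − £2,405.92| = £1,777.86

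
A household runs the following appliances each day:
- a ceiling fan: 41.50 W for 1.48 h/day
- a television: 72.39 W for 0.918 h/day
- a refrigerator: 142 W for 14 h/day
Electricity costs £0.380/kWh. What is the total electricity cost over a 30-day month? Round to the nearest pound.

£24

ceiling fan: 41.50 W × 1.48 h × 30 d = 1,843 Wh = 1.843 kWh
television: 72.39 W × 0.918 h × 30 d = 1,994 Wh = 1.994 kWh
refrigerator: 142 W × 14 h × 30 d = 59,640 Wh = 59.64 kWh
Total energy = 1.843 + 1.994 + 59.64 = 63.48 kWh
Cost = 63.48 kWh × £0.380 = £24.12 ≈ £24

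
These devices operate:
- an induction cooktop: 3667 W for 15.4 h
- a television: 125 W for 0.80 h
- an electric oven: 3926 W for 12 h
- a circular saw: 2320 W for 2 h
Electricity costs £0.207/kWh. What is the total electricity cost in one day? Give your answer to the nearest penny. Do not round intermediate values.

£22.42

induction cooktop: 3667 W × 15.4 h = 56,472 Wh = 56.47 kWh
television: 125 W × 0.80 h = 100 Wh = 0.1 kWh
electric oven: 3926 W × 12 h = 47,112 Wh = 47.11 kWh
circular saw: 2320 W × 2 h = 4,640 Wh = 4.64 kWh
Total energy = 56.47 + 0.1 + 47.11 + 4.64 = 108.3 kWh
Cost = 108.3 kWh × £0.207 = £22.42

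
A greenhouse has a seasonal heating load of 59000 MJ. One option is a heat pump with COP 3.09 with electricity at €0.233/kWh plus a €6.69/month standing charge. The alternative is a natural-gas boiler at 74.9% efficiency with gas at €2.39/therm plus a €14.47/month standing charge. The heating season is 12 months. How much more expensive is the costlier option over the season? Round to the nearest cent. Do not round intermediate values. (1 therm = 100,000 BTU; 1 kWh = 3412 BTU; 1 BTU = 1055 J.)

€641.94

Heat load = 59000 MJ = 59,000,000,000 J / 1055 = 55,924,171 BTU
Gas: input = 55,924,171 / 0.749 = 74,665,114 BTU = 746.7 therm → 746.7 × €2.39 = €1,784.50; + 12 × €14.47 standing = €1,958.14
Heat pump: 55,924,171 BTU / 3412 = 16,390 kWh heat; / 3.09 = 5,304 kWh in → × €0.233 = €1,235.91; + 12 × €6.69 standing = €1,316.19
Difference = |€1,958.14 − €1,316.19| = €641.94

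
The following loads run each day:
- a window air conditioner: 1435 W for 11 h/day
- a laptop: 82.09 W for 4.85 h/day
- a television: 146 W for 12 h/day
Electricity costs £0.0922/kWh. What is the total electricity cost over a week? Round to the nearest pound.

£12

window air conditioner: 1435 W × 11 h × 7 d = 110,495 Wh = 110.5 kWh
laptop: 82.09 W × 4.85 h × 7 d = 2,787 Wh = 2.787 kWh
television: 146 W × 12 h × 7 d = 12,264 Wh = 12.26 kWh
Total energy = 110.5 + 2.787 + 12.26 = 125.5 kWh
Cost = 125.5 kWh × £0.0922 = £11.58 ≈ £12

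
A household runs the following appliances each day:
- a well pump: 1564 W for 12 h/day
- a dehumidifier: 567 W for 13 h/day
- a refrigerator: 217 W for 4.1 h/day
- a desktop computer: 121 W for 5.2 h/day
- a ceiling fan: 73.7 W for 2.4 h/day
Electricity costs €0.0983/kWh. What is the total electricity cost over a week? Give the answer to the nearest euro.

€19

well pump: 1564 W × 12 h × 7 d = 131,376 Wh = 131.4 kWh
dehumidifier: 567 W × 13 h × 7 d = 51,597 Wh = 51.6 kWh
refrigerator: 217 W × 4.1 h × 7 d = 6,228 Wh = 6.228 kWh
desktop computer: 121 W × 5.2 h × 7 d = 4,404 Wh = 4.404 kWh
ceiling fan: 73.7 W × 2.4 h × 7 d = 1,238 Wh = 1.238 kWh
Total energy = 131.4 + 51.6 + 6.228 + 4.404 + 1.238 = 194.8 kWh
Cost = 194.8 kWh × €0.0983 = €19.15 ≈ €19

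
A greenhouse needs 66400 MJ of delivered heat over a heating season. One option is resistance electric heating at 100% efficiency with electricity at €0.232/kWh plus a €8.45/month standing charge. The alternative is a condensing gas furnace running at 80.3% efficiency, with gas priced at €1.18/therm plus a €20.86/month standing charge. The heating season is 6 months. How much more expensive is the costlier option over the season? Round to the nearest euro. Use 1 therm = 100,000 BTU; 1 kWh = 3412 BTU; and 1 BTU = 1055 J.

€3280

Heat load = 66400 MJ = 66,400,000,000 J / 1055 = 62,938,389 BTU
Gas: input = 62,938,389 / 0.803 = 78,379,064 BTU = 783.8 therm → 783.8 × €1.18 = €924.87; + 6 × €20.86 standing = €1,050.03
Electric: 62,938,389 BTU / 3412 = 18,450 kWh → × €0.232 = €4,279.52; + 6 × €8.45 standing = €4,330.22
Difference = |€1,050.03 − €4,330.22| = €3,280.18 ≈ €3280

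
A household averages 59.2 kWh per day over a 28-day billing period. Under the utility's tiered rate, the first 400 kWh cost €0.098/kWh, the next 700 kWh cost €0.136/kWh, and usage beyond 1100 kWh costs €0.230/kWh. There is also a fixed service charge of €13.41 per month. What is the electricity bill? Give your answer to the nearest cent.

Usage = 59.2 kWh/day × 28 days = 1657.6 kWh
First 400 kWh × €0.098 = €39.20
Next 700 kWh × €0.136 = €95.20
Remaining 557.6 kWh × €0.230 = €128.25
Energy charge = €262.65; + service €13.41 = €276.06

€276.06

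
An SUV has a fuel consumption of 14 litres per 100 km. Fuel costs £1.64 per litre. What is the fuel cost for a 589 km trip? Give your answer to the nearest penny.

Fuel = 14 L/100 km × 589 km / 100 = 82.46 L
Cost = 82.46 L × £1.64/L = £135.23

£135.23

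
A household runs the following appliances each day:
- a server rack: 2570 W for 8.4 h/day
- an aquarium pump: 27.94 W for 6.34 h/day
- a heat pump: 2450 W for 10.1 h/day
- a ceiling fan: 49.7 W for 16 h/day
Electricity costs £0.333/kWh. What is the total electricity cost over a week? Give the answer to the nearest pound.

server rack: 2570 W × 8.4 h × 7 d = 151,116 Wh = 151.1 kWh
aquarium pump: 27.94 W × 6.34 h × 7 d = 1,240 Wh = 1.24 kWh
heat pump: 2450 W × 10.1 h × 7 d = 173,215 Wh = 173.2 kWh
ceiling fan: 49.7 W × 16 h × 7 d = 5,566 Wh = 5.566 kWh
Total energy = 151.1 + 1.24 + 173.2 + 5.566 = 331.1 kWh
Cost = 331.1 kWh × £0.333 = £110.27 ≈ £110

£110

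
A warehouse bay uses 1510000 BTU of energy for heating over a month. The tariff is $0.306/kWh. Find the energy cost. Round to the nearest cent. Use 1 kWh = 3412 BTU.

$135.42

1510000 BTU × (0.00029308 kWh/BTU) = 442.6 kWh
Cost = 442.6 kWh × $0.306/kWh = $135.42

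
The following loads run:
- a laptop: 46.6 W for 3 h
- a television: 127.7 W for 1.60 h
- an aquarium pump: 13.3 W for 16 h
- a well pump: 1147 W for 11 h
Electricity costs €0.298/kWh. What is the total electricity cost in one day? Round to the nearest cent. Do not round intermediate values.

€3.93

laptop: 46.6 W × 3 h = 140 Wh = 0.1398 kWh
television: 127.7 W × 1.60 h = 204 Wh = 0.2043 kWh
aquarium pump: 13.3 W × 16 h = 213 Wh = 0.2128 kWh
well pump: 1147 W × 11 h = 12,617 Wh = 12.62 kWh
Total energy = 0.1398 + 0.2043 + 0.2128 + 12.62 = 13.17 kWh
Cost = 13.17 kWh × €0.298 = €3.93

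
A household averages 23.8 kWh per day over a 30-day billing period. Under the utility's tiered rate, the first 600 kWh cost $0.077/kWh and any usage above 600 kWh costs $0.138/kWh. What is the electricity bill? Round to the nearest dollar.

$62

Usage = 23.8 kWh/day × 30 days = 714 kWh
First 600 kWh × $0.077 = $46.20
Remaining 114 kWh × $0.138 = $15.73
Total = $61.93 ≈ $62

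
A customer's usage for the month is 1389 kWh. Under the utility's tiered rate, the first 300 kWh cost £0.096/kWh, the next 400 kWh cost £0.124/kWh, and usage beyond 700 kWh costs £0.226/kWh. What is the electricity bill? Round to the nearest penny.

First 300 kWh × £0.096 = £28.80
Next 400 kWh × £0.124 = £49.60
Remaining 689 kWh × £0.226 = £155.71
Total = £234.11

£234.11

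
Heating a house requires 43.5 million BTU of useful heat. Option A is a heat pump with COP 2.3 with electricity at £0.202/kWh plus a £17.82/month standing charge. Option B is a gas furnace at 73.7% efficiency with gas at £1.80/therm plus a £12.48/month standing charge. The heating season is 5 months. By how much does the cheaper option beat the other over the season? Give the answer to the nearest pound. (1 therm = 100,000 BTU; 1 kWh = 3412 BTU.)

£84

Heat load = 43.5 × 10⁶ BTU = 43,500,000 BTU
Gas: input = 43,500,000 / 0.737 = 59,023,066 BTU = 590.2 therm → 590.2 × £1.80 = £1,062.42; + 5 × £12.48 standing = £1,124.82
Heat pump: 43,500,000 BTU / 3412 = 12,750 kWh heat; / 2.3 = 5,543 kWh in → × £0.202 = £1,119.71; + 5 × £17.82 standing = £1,208.81
Difference = |£1,124.82 − £1,208.81| = £83.99 ≈ £84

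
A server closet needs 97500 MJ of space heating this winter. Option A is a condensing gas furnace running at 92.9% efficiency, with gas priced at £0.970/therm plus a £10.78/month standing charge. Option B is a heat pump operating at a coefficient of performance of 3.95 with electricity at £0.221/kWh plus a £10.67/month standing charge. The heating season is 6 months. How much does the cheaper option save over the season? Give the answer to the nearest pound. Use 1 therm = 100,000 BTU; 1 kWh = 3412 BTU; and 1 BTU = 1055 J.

Heat load = 97500 MJ = 97,500,000,000 J / 1055 = 92,417,062 BTU
Gas: input = 92,417,062 / 0.929 = 99,480,152 BTU = 994.8 therm → 994.8 × £0.970 = £964.96; + 6 × £10.78 standing = £1,029.64
Heat pump: 92,417,062 BTU / 3412 = 27,090 kWh heat; / 3.95 = 6,857 kWh in → × £0.221 = £1,515.44; + 6 × £10.67 standing = £1,579.46
Difference = |£1,029.64 − £1,579.46| = £549.82 ≈ £550

£550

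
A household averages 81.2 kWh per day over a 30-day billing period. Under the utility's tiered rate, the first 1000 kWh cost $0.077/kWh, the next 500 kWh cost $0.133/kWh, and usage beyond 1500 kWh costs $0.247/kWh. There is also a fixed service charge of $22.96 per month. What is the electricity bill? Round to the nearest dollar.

Usage = 81.2 kWh/day × 30 days = 2436 kWh
First 1000 kWh × $0.077 = $77.00
Next 500 kWh × $0.133 = $66.50
Remaining 936 kWh × $0.247 = $231.19
Energy charge = $374.69; + service $22.96 = $397.65 ≈ $398

$398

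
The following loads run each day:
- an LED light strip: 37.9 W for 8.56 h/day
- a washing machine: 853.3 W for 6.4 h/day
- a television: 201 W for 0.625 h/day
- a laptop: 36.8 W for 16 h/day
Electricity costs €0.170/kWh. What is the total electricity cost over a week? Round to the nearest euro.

€8

LED light strip: 37.9 W × 8.56 h × 7 d = 2,271 Wh = 2.271 kWh
washing machine: 853.3 W × 6.4 h × 7 d = 38,228 Wh = 38.23 kWh
television: 201 W × 0.625 h × 7 d = 879 Wh = 0.8794 kWh
laptop: 36.8 W × 16 h × 7 d = 4,122 Wh = 4.122 kWh
Total energy = 2.271 + 38.23 + 0.8794 + 4.122 = 45.5 kWh
Cost = 45.5 kWh × €0.170 = €7.73 ≈ €8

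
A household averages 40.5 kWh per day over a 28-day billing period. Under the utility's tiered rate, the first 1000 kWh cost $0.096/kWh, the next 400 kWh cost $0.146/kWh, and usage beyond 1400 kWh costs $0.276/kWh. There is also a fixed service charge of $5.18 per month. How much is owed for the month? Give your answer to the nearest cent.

Usage = 40.5 kWh/day × 28 days = 1134 kWh
First 1000 kWh × $0.096 = $96.00
Next 134 kWh × $0.146 = $19.56
Remaining tier: 0 kWh (not reached)
Energy charge = $115.56; + service $5.18 = $120.74

$120.74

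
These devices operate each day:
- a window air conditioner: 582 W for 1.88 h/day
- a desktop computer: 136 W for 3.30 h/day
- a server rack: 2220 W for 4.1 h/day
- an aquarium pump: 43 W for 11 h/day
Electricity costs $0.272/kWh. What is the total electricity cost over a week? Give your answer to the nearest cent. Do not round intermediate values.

window air conditioner: 582 W × 1.88 h × 7 d = 7,659 Wh = 7.659 kWh
desktop computer: 136 W × 3.30 h × 7 d = 3,142 Wh = 3.142 kWh
server rack: 2220 W × 4.1 h × 7 d = 63,714 Wh = 63.71 kWh
aquarium pump: 43 W × 11 h × 7 d = 3,311 Wh = 3.311 kWh
Total energy = 7.659 + 3.142 + 63.71 + 3.311 = 77.83 kWh
Cost = 77.83 kWh × $0.272 = $21.17

$21.17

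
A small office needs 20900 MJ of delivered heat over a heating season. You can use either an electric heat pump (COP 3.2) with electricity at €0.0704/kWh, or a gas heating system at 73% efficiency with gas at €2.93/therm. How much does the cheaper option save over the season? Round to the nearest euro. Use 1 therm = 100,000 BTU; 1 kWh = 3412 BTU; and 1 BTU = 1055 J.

€667

Heat load = 20900 MJ = 20,900,000,000 J / 1055 = 19,810,427 BTU
Gas: input = 19,810,427 / 0.73 = 27,137,571 BTU = 271.4 therm → 271.4 × €2.93 = €795.13
Heat pump: 19,810,427 BTU / 3412 = 5,806 kWh heat; / 3.2 = 1,814 kWh in → × €0.0704 = €127.73
Difference = |€795.13 − €127.73| = €667.40 ≈ €667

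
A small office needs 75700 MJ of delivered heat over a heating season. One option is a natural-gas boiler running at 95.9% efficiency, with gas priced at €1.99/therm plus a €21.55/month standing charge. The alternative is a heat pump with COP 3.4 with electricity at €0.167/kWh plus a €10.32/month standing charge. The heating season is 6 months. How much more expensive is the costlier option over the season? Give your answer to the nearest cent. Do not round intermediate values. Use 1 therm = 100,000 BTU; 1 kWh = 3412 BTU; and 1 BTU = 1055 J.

€523.39

Heat load = 75700 MJ = 75,700,000,000 J / 1055 = 71,753,555 BTU
Gas: input = 71,753,555 / 0.959 = 74,821,225 BTU = 748.2 therm → 748.2 × €1.99 = €1,488.94; + 6 × €21.55 standing = €1,618.24
Heat pump: 71,753,555 BTU / 3412 = 21,030 kWh heat; / 3.4 = 6,185 kWh in → × €0.167 = €1,032.93; + 6 × €10.32 standing = €1,094.85
Difference = |€1,618.24 − €1,094.85| = €523.39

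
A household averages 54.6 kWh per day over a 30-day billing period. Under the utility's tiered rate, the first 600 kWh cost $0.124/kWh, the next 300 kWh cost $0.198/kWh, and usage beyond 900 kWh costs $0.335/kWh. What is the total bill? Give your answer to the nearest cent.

Usage = 54.6 kWh/day × 30 days = 1638 kWh
First 600 kWh × $0.124 = $74.40
Next 300 kWh × $0.198 = $59.40
Remaining 738 kWh × $0.335 = $247.23
Total = $381.03

$381.03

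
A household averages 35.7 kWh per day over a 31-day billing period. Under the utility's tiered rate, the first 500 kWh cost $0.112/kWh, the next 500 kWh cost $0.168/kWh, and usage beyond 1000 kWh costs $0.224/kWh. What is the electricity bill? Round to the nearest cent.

Usage = 35.7 kWh/day × 31 days = 1106.7 kWh
First 500 kWh × $0.112 = $56.00
Next 500 kWh × $0.168 = $84.00
Remaining 106.7 kWh × $0.224 = $23.90
Total = $163.90

$163.90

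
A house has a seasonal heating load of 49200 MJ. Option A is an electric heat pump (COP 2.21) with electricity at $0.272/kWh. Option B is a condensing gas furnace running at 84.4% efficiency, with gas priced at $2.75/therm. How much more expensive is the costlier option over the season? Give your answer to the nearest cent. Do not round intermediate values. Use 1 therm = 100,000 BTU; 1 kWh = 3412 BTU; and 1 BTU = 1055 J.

$162.70

Heat load = 49200 MJ = 49,200,000,000 J / 1055 = 46,635,071 BTU
Gas: input = 46,635,071 / 0.844 = 55,254,824 BTU = 552.5 therm → 552.5 × $2.75 = $1,519.51
Heat pump: 46,635,071 BTU / 3412 = 13,670 kWh heat; / 2.21 = 6,185 kWh in → × $0.272 = $1,682.21
Difference = |$1,519.51 − $1,682.21| = $162.70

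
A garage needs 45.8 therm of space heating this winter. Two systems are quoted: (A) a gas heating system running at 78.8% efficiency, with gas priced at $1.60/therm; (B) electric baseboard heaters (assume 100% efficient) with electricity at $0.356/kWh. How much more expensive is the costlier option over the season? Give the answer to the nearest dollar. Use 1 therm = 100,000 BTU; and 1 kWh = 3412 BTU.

$385

Heat load = 45.8 therm × 100,000 = 4,580,000 BTU
Gas: input = 4,580,000 / 0.788 = 5,812,183 BTU = 58.12 therm → 58.12 × $1.60 = $92.99
Electric: 4,580,000 BTU / 3412 = 1,342 kWh → × $0.356 = $477.87
Difference = |$92.99 − $477.87| = $384.87 ≈ $385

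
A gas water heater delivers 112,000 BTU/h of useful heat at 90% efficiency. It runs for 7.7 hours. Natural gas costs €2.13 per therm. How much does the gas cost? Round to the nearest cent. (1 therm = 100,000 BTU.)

€20.41

Heat delivered = 112,000 BTU/h × 7.7 h = 862,400 BTU
Gas input = 862,400 / 0.900 = 958,222 BTU
= 958,222 / 100,000 = 9.582 therm
Cost = 9.582 × €2.13/therm = €20.41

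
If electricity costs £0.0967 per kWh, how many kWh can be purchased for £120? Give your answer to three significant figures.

1240 kWh

£120 / £0.0967 per kWh = 1,241 kWh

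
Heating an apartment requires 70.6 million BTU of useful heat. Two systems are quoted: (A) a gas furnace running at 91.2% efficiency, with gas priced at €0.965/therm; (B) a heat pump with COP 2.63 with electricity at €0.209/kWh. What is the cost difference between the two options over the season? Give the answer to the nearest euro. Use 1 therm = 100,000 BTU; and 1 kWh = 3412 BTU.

Heat load = 70.6 × 10⁶ BTU = 70,600,000 BTU
Gas: input = 70,600,000 / 0.912 = 77,412,281 BTU = 774.1 therm → 774.1 × €0.965 = €747.03
Heat pump: 70,600,000 BTU / 3412 = 20,690 kWh heat; / 2.63 = 7,868 kWh in → × €0.209 = €1,644.32
Difference = |€747.03 − €1,644.32| = €897.29 ≈ €897

€897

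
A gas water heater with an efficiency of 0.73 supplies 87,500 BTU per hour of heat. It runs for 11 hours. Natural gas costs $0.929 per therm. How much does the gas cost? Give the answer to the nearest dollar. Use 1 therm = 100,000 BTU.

Heat delivered = 87,500 BTU/h × 11 h = 962,500 BTU
Gas input = 962,500 / 0.73 = 1,318,493 BTU
= 1,318,493 / 100,000 = 13.18 therm
Cost = 13.18 × $0.929/therm = $12.25 ≈ $12

$12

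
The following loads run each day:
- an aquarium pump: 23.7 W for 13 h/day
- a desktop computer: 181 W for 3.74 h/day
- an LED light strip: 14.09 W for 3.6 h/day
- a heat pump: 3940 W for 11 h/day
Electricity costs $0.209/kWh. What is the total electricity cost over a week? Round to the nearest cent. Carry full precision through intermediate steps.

$64.92

aquarium pump: 23.7 W × 13 h × 7 d = 2,157 Wh = 2.157 kWh
desktop computer: 181 W × 3.74 h × 7 d = 4,739 Wh = 4.739 kWh
LED light strip: 14.09 W × 3.6 h × 7 d = 355 Wh = 0.3551 kWh
heat pump: 3940 W × 11 h × 7 d = 303,380 Wh = 303.4 kWh
Total energy = 2.157 + 4.739 + 0.3551 + 303.4 = 310.6 kWh
Cost = 310.6 kWh × $0.209 = $64.92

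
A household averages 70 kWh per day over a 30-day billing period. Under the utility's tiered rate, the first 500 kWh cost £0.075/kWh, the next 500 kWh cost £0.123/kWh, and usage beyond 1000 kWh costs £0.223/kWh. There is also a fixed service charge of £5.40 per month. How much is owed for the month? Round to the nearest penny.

Usage = 70 kWh/day × 30 days = 2100 kWh
First 500 kWh × £0.075 = £37.50
Next 500 kWh × £0.123 = £61.50
Remaining 1100 kWh × £0.223 = £245.30
Energy charge = £344.30; + service £5.40 = £349.70

£349.70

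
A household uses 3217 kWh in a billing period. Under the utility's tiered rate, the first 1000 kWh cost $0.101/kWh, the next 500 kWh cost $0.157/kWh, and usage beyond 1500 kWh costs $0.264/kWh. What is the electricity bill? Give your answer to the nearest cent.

First 1000 kWh × $0.101 = $101.00
Next 500 kWh × $0.157 = $78.50
Remaining 1717 kWh × $0.264 = $453.29
Total = $632.79

$632.79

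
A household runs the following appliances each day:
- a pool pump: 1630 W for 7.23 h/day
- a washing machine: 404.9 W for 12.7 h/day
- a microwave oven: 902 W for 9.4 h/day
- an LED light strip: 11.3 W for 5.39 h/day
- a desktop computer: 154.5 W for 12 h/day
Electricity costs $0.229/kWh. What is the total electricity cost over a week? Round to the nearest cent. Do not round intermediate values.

$43.80

pool pump: 1630 W × 7.23 h × 7 d = 82,494 Wh = 82.49 kWh
washing machine: 404.9 W × 12.7 h × 7 d = 35,996 Wh = 36 kWh
microwave oven: 902 W × 9.4 h × 7 d = 59,352 Wh = 59.35 kWh
LED light strip: 11.3 W × 5.39 h × 7 d = 426 Wh = 0.4263 kWh
desktop computer: 154.5 W × 12 h × 7 d = 12,978 Wh = 12.98 kWh
Total energy = 82.49 + 36 + 59.35 + 0.4263 + 12.98 = 191.2 kWh
Cost = 191.2 kWh × $0.229 = $43.80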